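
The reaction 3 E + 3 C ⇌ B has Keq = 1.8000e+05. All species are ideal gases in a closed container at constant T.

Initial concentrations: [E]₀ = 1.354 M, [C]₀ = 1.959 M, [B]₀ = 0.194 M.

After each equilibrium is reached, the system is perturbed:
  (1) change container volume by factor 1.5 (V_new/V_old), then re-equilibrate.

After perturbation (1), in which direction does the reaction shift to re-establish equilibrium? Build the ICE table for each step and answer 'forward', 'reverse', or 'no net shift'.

Q₀ = 0.0104 vs Keq = 1.8000e+05 ⇒ Q<K, forward
Step 1:
                  E         C         B
  init        1.354     1.959     0.194
  Δ           -1.33     -1.33    0.4433
  eq        0.02422    0.6292    0.6373
  solve Keq expr → x = 0.4433; check Q = 1.8000e+05
Then change container volume by factor 1.5 (V_new/V_old).
Step 2:
                  E         C         B
  init      0.01615    0.4195    0.4248
  Δ         0.01442   0.01442 -0.004807
  eq        0.03057    0.4339      0.42
  solve Keq expr → x = -0.004807; check Q = 1.8000e+05

Direction: reverse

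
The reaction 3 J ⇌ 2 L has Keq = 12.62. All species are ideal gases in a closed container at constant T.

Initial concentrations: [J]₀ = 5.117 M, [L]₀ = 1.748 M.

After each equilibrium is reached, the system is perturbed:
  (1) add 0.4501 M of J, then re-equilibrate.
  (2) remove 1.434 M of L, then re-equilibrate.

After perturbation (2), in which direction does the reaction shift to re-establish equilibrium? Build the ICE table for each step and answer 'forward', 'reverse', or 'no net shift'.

Q₀ = 0.02281 vs Keq = 12.62 ⇒ Q<K, forward
Step 1:
                  J         L
  I           5.117     1.748
  C          -3.965     2.643
  E           1.152     4.391
  solve Keq expr → x = 1.322; check Q = 12.62
Then add 0.4501 M of J.
Step 2:
                  J         L
  I           1.602     4.391
  C         -0.4035     0.269
  E           1.198      4.66
  solve Keq expr → x = 0.1345; check Q = 12.62
Then remove 1.434 M of L.
Step 3:
                  J         L
  I           1.198     3.226
  C         -0.2309     0.154
  E          0.9674      3.38
  solve Keq expr → x = 0.07698; check Q = 12.62

Direction: forward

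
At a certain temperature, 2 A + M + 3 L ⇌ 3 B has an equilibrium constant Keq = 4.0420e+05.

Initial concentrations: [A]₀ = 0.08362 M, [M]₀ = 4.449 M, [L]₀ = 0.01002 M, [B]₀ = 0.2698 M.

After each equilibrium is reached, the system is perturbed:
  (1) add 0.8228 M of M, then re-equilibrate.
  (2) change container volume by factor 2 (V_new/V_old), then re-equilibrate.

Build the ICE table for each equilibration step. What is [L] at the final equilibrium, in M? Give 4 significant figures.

Q₀ = 6.2754e+05 vs Keq = 4.0420e+05 ⇒ Q>K, reverse
Step 1:
                  A         M         L         B
  init      0.08362     4.449   0.01002    0.2698
  Δ       9.5553e-04 4.7776e-04  0.001433 -0.001433
  eq        0.08458     4.449   0.01145    0.2684
  solve Keq expr → x = -4.7776e-04; check Q = 4.0420e+05
Then add 0.8228 M of M.
Step 2:
                  A         M         L         B
  init      0.08458     5.272   0.01145    0.2684
  Δ       -3.8247e-04 -1.9124e-04 -5.7371e-04 5.7371e-04
  eq        0.08419     5.272   0.01088    0.2689
  solve Keq expr → x = 1.9124e-04; check Q = 4.0420e+05
Then change container volume by factor 2 (V_new/V_old).
Step 3:
                  A         M         L         B
  init       0.0421     2.636   0.00544    0.1345
  Δ        0.003058  0.001529  0.004587 -0.004587
  eq        0.04515     2.638   0.01003    0.1299
  solve Keq expr → x = -0.001529; check Q = 4.0420e+05

[L]_eq = 0.01003 M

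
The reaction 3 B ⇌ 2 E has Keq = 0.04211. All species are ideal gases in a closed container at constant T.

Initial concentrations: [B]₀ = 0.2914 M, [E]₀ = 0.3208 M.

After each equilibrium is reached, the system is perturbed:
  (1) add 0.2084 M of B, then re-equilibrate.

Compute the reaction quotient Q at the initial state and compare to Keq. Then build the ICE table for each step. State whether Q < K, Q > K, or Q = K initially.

Q₀ = 4.159; Q > K (proceeds reverse)

Q₀ = 4.159 vs Keq = 0.04211 ⇒ Q>K, reverse
Step 1:
                    B           E
  init         0.2914      0.3208
  Δ            0.3303     -0.2202
  eq           0.6217      0.1006
  solve Keq expr → x = -0.1101; check Q = 0.04211
Then add 0.2084 M of B.
Step 2:
                    B           E
  init         0.8301      0.1006
  Δ          -0.05796     0.03864
  eq           0.7721      0.1392
  solve Keq expr → x = 0.01932; check Q = 0.04211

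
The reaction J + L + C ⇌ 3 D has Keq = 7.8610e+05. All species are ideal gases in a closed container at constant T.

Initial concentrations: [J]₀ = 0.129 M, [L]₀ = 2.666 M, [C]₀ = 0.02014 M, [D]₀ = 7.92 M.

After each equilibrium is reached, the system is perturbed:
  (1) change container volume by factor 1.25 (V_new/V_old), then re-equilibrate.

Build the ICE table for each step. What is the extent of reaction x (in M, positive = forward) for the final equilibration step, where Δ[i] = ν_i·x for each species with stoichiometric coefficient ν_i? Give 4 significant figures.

Q₀ = 7.1724e+04 vs Keq = 7.8610e+05 ⇒ Q<K, forward
Step 1:
                  J         L         C         D
  Initial     0.129     2.666   0.02014      7.92
  Change   -0.01795  -0.01795  -0.01795   0.05384
  Equil      0.1111     2.648  0.002193     7.974
  solve Keq expr → x = 0.01795; check Q = 7.8610e+05
Then change container volume by factor 1.25 (V_new/V_old).
Step 2:
                  J         L         C         D
  Initial   0.08884     2.118  0.001755     6.379
  Change          0         0         0         0
  Equil     0.08884     2.118  0.001755     6.379
  solve Keq expr → x = 0; check Q = 7.8610e+05

x = 0 M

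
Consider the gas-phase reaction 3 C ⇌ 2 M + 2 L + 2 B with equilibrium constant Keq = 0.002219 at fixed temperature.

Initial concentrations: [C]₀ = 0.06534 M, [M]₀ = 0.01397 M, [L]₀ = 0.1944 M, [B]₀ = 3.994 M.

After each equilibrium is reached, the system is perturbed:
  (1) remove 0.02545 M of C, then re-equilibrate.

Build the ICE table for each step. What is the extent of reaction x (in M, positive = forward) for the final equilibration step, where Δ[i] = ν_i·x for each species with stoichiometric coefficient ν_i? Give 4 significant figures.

Q₀ = 0.4218 vs Keq = 0.002219 ⇒ Q>K, reverse
Step 1:
                  C         M         L         B
  Initial   0.06534   0.01397    0.1944     3.994
  Change    0.01858  -0.01239  -0.01239  -0.01239
  Equil     0.08392   0.00158     0.182     3.982
  solve Keq expr → x = -0.006195; check Q = 0.002219
Then remove 0.02545 M of C.
Step 2:
                  C         M         L         B
  Initial   0.05847   0.00158     0.182     3.982
  Change  9.5285e-04 -6.3523e-04 -6.3523e-04 -6.3523e-04
  Equil     0.05943 9.4513e-04    0.1814     3.981
  solve Keq expr → x = -3.1762e-04; check Q = 0.002219

x = -3.1762e-04 M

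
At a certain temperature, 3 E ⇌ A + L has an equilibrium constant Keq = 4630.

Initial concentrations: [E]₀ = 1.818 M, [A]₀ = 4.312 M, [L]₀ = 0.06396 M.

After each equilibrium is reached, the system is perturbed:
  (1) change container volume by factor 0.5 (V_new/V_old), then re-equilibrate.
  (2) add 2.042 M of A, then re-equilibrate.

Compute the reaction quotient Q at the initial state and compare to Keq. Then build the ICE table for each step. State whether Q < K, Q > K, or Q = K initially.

Q₀ = 0.0459; Q < K (proceeds forward)

Q₀ = 0.0459 vs Keq = 4630 ⇒ Q<K, forward
Step 1:
                  E         A         L
  Initial     1.818     4.312   0.06396
  Change      -1.73    0.5767    0.5767
  Equil     0.08779     4.889    0.6407
  solve Keq expr → x = 0.5767; check Q = 4630
Then change container volume by factor 0.5 (V_new/V_old).
Step 2:
                  E         A         L
  Initial    0.1756     9.777     1.281
  Change   -0.03573   0.01191   0.01191
  Equil      0.1398     9.789     1.293
  solve Keq expr → x = 0.01191; check Q = 4630
Then add 2.042 M of A.
Step 3:
                  E         A         L
  Initial    0.1398     11.83     1.293
  Change   0.008988 -0.002996 -0.002996
  Equil      0.1488     11.83      1.29
  solve Keq expr → x = -0.002996; check Q = 4630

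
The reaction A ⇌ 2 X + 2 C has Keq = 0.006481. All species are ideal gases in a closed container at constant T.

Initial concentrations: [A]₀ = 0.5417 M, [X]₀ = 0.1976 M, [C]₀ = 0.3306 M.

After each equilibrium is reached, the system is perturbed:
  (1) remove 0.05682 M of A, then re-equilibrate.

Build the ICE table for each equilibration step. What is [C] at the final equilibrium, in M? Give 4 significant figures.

[C]_eq = 0.3134 M

Q₀ = 0.007878 vs Keq = 0.006481 ⇒ Q>K, reverse
Step 1:
                  A         X         C
  Initial    0.5417    0.1976    0.3306
  Change    0.00558  -0.01116  -0.01116
  Equil      0.5473    0.1864    0.3194
  solve Keq expr → x = -0.00558; check Q = 0.006481
Then remove 0.05682 M of A.
Step 2:
                  A         X         C
  Initial    0.4905    0.1864    0.3194
  Change   0.003005 -0.006009 -0.006009
  Equil      0.4935    0.1804    0.3134
  solve Keq expr → x = -0.003005; check Q = 0.006481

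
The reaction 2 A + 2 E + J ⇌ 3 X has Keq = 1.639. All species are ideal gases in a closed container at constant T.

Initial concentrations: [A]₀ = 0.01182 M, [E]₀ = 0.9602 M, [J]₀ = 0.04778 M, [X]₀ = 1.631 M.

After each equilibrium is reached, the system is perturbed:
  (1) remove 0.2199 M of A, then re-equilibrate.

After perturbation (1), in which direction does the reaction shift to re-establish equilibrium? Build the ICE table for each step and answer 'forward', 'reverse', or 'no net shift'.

Q₀ = 7.0495e+05 vs Keq = 1.639 ⇒ Q>K, reverse
Step 1:
                  A         E         J         X
  Initial   0.01182    0.9602   0.04778     1.631
  Change     0.5765    0.5765    0.2882   -0.8647
  Equil      0.5883     1.537     0.336    0.7663
  solve Keq expr → x = -0.2882; check Q = 1.639
Then remove 0.2199 M of A.
Step 2:
                  A         E         J         X
  Initial    0.3684     1.537     0.336    0.7663
  Change    0.06699   0.06699   0.03349   -0.1005
  Equil      0.4354     1.604    0.3695    0.6658
  solve Keq expr → x = -0.03349; check Q = 1.639

Direction: reverse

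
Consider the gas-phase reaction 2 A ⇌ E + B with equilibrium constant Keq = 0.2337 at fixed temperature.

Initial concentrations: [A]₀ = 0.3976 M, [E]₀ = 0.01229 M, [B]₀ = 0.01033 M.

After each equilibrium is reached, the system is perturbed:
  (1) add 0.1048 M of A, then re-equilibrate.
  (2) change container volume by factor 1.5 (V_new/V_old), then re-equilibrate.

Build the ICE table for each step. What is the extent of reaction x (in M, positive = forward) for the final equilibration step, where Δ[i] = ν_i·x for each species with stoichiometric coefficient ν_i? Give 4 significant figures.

Q₀ = 8.0308e-04 vs Keq = 0.2337 ⇒ Q<K, forward
Step 1:
                    A           E           B
  Initial      0.3976     0.01229     0.01033
  Change       -0.184     0.09198     0.09198
  Equil        0.2136      0.1043      0.1023
  solve Keq expr → x = 0.09198; check Q = 0.2337
Then add 0.1048 M of A.
Step 2:
                    A           E           B
  Initial      0.3184      0.1043      0.1023
  Change     -0.05152     0.02576     0.02576
  Equil        0.2669        0.13      0.1281
  solve Keq expr → x = 0.02576; check Q = 0.2337
Then change container volume by factor 1.5 (V_new/V_old).
Step 3:
                    A           E           B
  Initial       0.178     0.08668     0.08538
  Change            0           0           0
  Equil         0.178     0.08668     0.08538
  solve Keq expr → x = 0; check Q = 0.2337

x = 0 M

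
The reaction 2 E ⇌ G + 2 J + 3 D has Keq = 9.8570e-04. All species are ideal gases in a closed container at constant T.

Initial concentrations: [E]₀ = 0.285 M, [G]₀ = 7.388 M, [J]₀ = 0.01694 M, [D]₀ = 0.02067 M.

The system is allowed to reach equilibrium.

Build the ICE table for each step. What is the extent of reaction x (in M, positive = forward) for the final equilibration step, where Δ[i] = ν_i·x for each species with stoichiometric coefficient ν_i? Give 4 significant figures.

x = 0.02885 M

Q₀ = 2.3051e-07 vs Keq = 9.8570e-04 ⇒ Q<K, forward
Step 1:
                    E           G           J           D
  init          0.285       7.388     0.01694     0.02067
  Δ           -0.0577     0.02885      0.0577     0.08655
  eq           0.2273       7.417     0.07464      0.1072
  solve Keq expr → x = 0.02885; check Q = 9.8570e-04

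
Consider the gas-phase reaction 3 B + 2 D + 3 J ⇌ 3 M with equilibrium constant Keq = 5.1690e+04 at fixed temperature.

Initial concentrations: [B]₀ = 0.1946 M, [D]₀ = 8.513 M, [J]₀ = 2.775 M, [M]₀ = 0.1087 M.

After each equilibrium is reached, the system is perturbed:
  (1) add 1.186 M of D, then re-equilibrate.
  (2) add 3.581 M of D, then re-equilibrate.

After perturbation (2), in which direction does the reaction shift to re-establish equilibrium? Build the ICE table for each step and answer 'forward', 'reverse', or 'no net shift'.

Q₀ = 1.1254e-04 vs Keq = 5.1690e+04 ⇒ Q<K, forward
Step 1:
                    B           D           J           M
  I            0.1946       8.513       2.775      0.1087
  C           -0.1938     -0.1292     -0.1938      0.1938
  E        7.6243e-04       8.384       2.581      0.3025
  solve Keq expr → x = 0.06461; check Q = 5.1690e+04
Then add 1.186 M of D.
Step 2:
                    B           D           J           M
  I        7.6243e-04        9.57       2.581      0.3025
  C       -6.4204e-05 -4.2803e-05 -6.4204e-05  6.4204e-05
  E        6.9823e-04        9.57       2.581      0.3026
  solve Keq expr → x = 2.1401e-05; check Q = 5.1690e+04
Then add 3.581 M of D.
Step 3:
                    B           D           J           M
  I        6.9823e-04       13.15       2.581      0.3026
  C       -1.3306e-04 -8.8706e-05 -1.3306e-04  1.3306e-04
  E        5.6517e-04       13.15       2.581      0.3027
  solve Keq expr → x = 4.4353e-05; check Q = 5.1690e+04

Direction: forward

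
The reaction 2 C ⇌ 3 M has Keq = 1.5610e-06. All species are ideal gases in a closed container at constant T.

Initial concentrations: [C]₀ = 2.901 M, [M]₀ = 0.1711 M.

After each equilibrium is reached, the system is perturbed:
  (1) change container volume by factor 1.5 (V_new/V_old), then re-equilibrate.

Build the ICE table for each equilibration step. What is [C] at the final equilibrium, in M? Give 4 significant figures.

[C]_eq = 1.998 M

Q₀ = 5.9519e-04 vs Keq = 1.5610e-06 ⇒ Q>K, reverse
Step 1:
                    C           M
  init          2.901      0.1711
  Δ           0.09798      -0.147
  eq            2.999     0.02412
  solve Keq expr → x = -0.04899; check Q = 1.5610e-06
Then change container volume by factor 1.5 (V_new/V_old).
Step 2:
                    C           M
  init          1.999     0.01608
  Δ         -0.001545    0.002318
  eq            1.998      0.0184
  solve Keq expr → x = 7.7264e-04; check Q = 1.5610e-06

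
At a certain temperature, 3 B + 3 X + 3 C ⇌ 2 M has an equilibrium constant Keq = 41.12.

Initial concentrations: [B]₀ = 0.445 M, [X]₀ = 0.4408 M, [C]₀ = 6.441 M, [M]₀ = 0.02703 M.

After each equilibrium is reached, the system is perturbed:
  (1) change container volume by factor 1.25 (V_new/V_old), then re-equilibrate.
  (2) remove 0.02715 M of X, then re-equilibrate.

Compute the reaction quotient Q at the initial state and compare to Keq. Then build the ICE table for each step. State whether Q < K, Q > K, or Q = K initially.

Q₀ = 3.6227e-04; Q < K (proceeds forward)

Q₀ = 3.6227e-04 vs Keq = 41.12 ⇒ Q<K, forward
Step 1:
                    B           X           C           M
  I             0.445      0.4408       6.441     0.02703
  C           -0.3091     -0.3091     -0.3091      0.2061
  E            0.1359      0.1317       6.132      0.2331
  solve Keq expr → x = 0.103; check Q = 41.12
Then change container volume by factor 1.25 (V_new/V_old).
Step 2:
                    B           X           C           M
  I            0.1087      0.1054       4.906      0.1865
  C           0.02686     0.02686     0.02686    -0.01791
  E            0.1356      0.1322       4.932      0.1686
  solve Keq expr → x = -0.008954; check Q = 41.12
Then remove 0.02715 M of X.
Step 3:
                    B           X           C           M
  I            0.1356      0.1051       4.932      0.1686
  C           0.01211     0.01211     0.01211   -0.008075
  E            0.1477      0.1172       4.944      0.1605
  solve Keq expr → x = -0.004037; check Q = 41.12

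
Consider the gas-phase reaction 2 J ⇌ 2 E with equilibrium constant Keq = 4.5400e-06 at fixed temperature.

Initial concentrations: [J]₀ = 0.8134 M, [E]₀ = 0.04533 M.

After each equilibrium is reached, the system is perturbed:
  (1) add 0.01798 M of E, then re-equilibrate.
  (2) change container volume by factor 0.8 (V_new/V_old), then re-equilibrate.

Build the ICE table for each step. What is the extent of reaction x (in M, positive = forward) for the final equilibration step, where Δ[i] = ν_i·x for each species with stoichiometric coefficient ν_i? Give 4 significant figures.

x = 0 M

Q₀ = 0.003106 vs Keq = 4.5400e-06 ⇒ Q>K, reverse
Step 1:
                   J          E
  I           0.8134    0.04533
  C           0.0435    -0.0435
  E           0.8569   0.001826
  solve Keq expr → x = -0.02175; check Q = 4.5400e-06
Then add 0.01798 M of E.
Step 2:
                   J          E
  I           0.8569    0.01981
  C          0.01794   -0.01794
  E           0.8748   0.001864
  solve Keq expr → x = -0.008971; check Q = 4.5400e-06
Then change container volume by factor 0.8 (V_new/V_old).
Step 3:
                   J          E
  I            1.094    0.00233
  C                0          0
  E            1.094    0.00233
  solve Keq expr → x = 0; check Q = 4.5400e-06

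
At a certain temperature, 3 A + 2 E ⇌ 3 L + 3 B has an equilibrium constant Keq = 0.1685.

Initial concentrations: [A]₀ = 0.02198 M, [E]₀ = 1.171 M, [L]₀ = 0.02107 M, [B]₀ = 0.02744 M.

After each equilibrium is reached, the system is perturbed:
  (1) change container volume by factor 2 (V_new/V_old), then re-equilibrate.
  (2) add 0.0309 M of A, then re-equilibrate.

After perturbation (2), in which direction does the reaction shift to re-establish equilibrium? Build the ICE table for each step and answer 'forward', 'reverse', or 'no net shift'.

Q₀ = 1.3272e-05 vs Keq = 0.1685 ⇒ Q<K, forward
Step 1:
                  A         E         L         B
  Initial   0.02198     1.171   0.02107   0.02744
  Change   -0.01893  -0.01262   0.01893   0.01893
  Equil    0.003045     1.158      0.04   0.04637
  solve Keq expr → x = 0.006312; check Q = 0.1685
Then change container volume by factor 2 (V_new/V_old).
Step 2:
                  A         E         L         B
  Initial  0.001523    0.5792      0.02   0.02319
  Change  -2.8192e-04 -1.8794e-04 2.8192e-04 2.8192e-04
  Equil    0.001241     0.579   0.02028   0.02347
  solve Keq expr → x = 9.3972e-05; check Q = 0.1685
Then add 0.0309 M of A.
Step 3:
                  A         E         L         B
  Initial   0.03214     0.579   0.02028   0.02347
  Change   -0.02604  -0.01736   0.02604   0.02604
  Equil      0.0061    0.5616   0.04632   0.04951
  solve Keq expr → x = 0.00868; check Q = 0.1685

Direction: forward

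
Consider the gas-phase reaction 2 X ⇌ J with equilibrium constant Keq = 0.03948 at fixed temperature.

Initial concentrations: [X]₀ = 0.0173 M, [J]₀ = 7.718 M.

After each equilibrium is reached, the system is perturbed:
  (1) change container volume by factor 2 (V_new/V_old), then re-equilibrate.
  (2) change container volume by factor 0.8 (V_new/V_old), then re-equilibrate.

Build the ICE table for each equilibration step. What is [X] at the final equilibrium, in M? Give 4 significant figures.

[X]_eq = 6.412 M

Q₀ = 2.5788e+04 vs Keq = 0.03948 ⇒ Q>K, reverse
Step 1:
                  X         J
  init       0.0173     7.718
  Δ           9.006    -4.503
  eq          9.024     3.215
  solve Keq expr → x = -4.503; check Q = 0.03948
Then change container volume by factor 2 (V_new/V_old).
Step 2:
                  X         J
  init        4.512     1.607
  Δ          0.9012   -0.4506
  eq          5.413     1.157
  solve Keq expr → x = -0.4506; check Q = 0.03948
Then change container volume by factor 0.8 (V_new/V_old).
Step 3:
                  X         J
  init        6.766     1.446
  Δ         -0.3543    0.1772
  eq          6.412     1.623
  solve Keq expr → x = 0.1772; check Q = 0.03948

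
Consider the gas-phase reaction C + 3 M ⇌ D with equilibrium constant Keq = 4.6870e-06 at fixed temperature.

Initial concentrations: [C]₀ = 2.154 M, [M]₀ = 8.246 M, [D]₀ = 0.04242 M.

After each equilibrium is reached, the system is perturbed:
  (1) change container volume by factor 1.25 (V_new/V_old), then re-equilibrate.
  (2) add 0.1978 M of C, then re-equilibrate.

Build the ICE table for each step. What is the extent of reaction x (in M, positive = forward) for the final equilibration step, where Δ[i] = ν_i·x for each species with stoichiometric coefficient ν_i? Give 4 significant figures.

x = 2.7633e-04 M

Q₀ = 3.5123e-05 vs Keq = 4.6870e-06 ⇒ Q>K, reverse
Step 1:
                  C         M         D
  I           2.154     8.246   0.04242
  C         0.03643    0.1093  -0.03643
  E            2.19     8.355  0.005988
  solve Keq expr → x = -0.03643; check Q = 4.6870e-06
Then change container volume by factor 1.25 (V_new/V_old).
Step 2:
                  C         M         D
  I           1.752     6.684  0.004791
  C        0.002327  0.006981 -0.002327
  E           1.755     6.691  0.002464
  solve Keq expr → x = -0.002327; check Q = 4.6870e-06
Then add 0.1978 M of C.
Step 3:
                  C         M         D
  I           1.952     6.691  0.002464
  C       -2.7633e-04 -8.2900e-04 2.7633e-04
  E           1.952      6.69   0.00274
  solve Keq expr → x = 2.7633e-04; check Q = 4.6870e-06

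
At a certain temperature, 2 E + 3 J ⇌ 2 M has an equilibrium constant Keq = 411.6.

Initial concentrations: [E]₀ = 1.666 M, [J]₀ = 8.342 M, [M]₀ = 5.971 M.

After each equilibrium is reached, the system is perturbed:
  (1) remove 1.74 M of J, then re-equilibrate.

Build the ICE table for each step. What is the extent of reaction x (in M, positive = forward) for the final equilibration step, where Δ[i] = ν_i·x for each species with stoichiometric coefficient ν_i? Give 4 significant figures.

Q₀ = 0.02213 vs Keq = 411.6 ⇒ Q<K, forward
Step 1:
                    E           J           M
  I             1.666       8.342       5.971
  C             -1.64       -2.46        1.64
  E           0.02629       5.882       7.611
  solve Keq expr → x = 0.8199; check Q = 411.6
Then remove 1.74 M of J.
Step 2:
                    E           J           M
  I           0.02629       4.142       7.611
  C           0.01767     0.02651    -0.01767
  E           0.04397       4.169       7.593
  solve Keq expr → x = -0.008837; check Q = 411.6

x = -0.008837 M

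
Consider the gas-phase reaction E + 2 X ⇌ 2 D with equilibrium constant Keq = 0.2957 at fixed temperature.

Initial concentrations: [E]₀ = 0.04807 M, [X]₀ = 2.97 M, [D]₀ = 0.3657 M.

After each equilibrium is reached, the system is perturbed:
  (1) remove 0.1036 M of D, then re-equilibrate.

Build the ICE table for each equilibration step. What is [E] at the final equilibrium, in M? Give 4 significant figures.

Q₀ = 0.3154 vs Keq = 0.2957 ⇒ Q>K, reverse
Step 1:
                    E           X           D
  Initial     0.04807        2.97      0.3657
  Change     0.001971    0.003941   -0.003941
  Equil       0.05004       2.974      0.3618
  solve Keq expr → x = -0.001971; check Q = 0.2957
Then remove 0.1036 M of D.
Step 2:
                    E           X           D
  Initial     0.05004       2.974      0.2582
  Change     -0.01676    -0.03353     0.03353
  Equil       0.03328        2.94      0.2917
  solve Keq expr → x = 0.01676; check Q = 0.2957

[E]_eq = 0.03328 M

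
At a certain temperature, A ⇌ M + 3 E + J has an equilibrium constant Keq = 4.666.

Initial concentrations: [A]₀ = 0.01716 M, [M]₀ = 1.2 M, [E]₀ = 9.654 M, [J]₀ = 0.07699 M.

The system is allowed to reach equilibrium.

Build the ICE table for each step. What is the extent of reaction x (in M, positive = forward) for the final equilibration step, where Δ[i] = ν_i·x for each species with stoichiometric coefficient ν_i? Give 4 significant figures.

x = -0.07653 M

Q₀ = 4844 vs Keq = 4.666 ⇒ Q>K, reverse
Step 1:
                    A           M           E           J
  Initial     0.01716         1.2       9.654     0.07699
  Change      0.07653    -0.07653     -0.2296    -0.07653
  Equil       0.09369       1.123       9.424  4.6482e-04
  solve Keq expr → x = -0.07653; check Q = 4.666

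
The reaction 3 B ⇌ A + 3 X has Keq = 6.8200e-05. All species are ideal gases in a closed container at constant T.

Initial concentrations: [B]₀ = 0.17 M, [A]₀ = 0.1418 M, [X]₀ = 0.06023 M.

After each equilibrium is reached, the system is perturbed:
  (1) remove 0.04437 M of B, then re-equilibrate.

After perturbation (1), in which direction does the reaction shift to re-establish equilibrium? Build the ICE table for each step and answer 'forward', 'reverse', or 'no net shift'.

Q₀ = 0.006306 vs Keq = 6.8200e-05 ⇒ Q>K, reverse
Step 1:
                  B         A         X
  init         0.17    0.1418   0.06023
  Δ         0.04294  -0.01431  -0.04294
  eq         0.2129    0.1275   0.01729
  solve Keq expr → x = -0.01431; check Q = 6.8200e-05
Then remove 0.04437 M of B.
Step 2:
                  B         A         X
  init       0.1686    0.1275   0.01729
  Δ        0.003294 -0.001098 -0.003294
  eq         0.1719    0.1264   0.01399
  solve Keq expr → x = -0.001098; check Q = 6.8200e-05

Direction: reverse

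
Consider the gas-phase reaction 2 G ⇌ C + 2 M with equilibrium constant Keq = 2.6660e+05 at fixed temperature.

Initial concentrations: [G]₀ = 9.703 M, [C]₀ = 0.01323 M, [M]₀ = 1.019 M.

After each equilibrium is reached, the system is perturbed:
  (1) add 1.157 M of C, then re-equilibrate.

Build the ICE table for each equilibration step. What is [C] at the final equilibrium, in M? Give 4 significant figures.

Q₀ = 1.4591e-04 vs Keq = 2.6660e+05 ⇒ Q<K, forward
Step 1:
                    G           C           M
  init          9.703     0.01323       1.019
  Δ            -9.658       4.829       9.658
  eq           0.0455       4.842       10.68
  solve Keq expr → x = 4.829; check Q = 2.6660e+05
Then add 1.157 M of C.
Step 2:
                    G           C           M
  init         0.0455       5.999       10.68
  Δ           0.00511   -0.002555    -0.00511
  eq          0.05061       5.996       10.67
  solve Keq expr → x = -0.002555; check Q = 2.6660e+05

[C]_eq = 5.996 M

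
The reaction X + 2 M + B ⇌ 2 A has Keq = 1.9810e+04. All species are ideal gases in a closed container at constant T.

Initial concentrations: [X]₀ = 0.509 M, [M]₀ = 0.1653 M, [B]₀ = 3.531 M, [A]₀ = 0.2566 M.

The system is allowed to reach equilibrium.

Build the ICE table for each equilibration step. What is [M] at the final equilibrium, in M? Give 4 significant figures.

Q₀ = 1.341 vs Keq = 1.9810e+04 ⇒ Q<K, forward
Step 1:
                    X           M           B           A
  init          0.509      0.1653       3.531      0.2566
  Δ          -0.08142     -0.1628    -0.08142      0.1628
  eq           0.4276    0.002454        3.45      0.4194
  solve Keq expr → x = 0.08142; check Q = 1.9810e+04

[M]_eq = 0.002454 M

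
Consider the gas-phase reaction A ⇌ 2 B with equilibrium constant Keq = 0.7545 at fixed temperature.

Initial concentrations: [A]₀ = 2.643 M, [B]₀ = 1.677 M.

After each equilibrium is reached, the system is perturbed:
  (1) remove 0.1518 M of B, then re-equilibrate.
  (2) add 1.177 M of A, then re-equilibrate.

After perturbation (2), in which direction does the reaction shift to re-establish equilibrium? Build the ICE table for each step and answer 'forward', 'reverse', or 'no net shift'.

Q₀ = 1.064 vs Keq = 0.7545 ⇒ Q>K, reverse
Step 1:
                  A         B
  init        2.643     1.677
  Δ           0.117   -0.2339
  eq           2.76     1.443
  solve Keq expr → x = -0.117; check Q = 0.7545
Then remove 0.1518 M of B.
Step 2:
                  A         B
  init         2.76     1.291
  Δ        -0.06708    0.1342
  eq          2.693     1.425
  solve Keq expr → x = 0.06708; check Q = 0.7545
Then add 1.177 M of A.
Step 3:
                  A         B
  init         3.87     1.425
  Δ         -0.1275     0.255
  eq          3.742      1.68
  solve Keq expr → x = 0.1275; check Q = 0.7545

Direction: forward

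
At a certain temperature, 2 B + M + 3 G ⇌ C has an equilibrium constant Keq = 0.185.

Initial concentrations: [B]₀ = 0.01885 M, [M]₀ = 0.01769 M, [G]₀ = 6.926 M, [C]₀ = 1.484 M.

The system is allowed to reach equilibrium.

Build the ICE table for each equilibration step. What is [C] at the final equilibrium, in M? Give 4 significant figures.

[C]_eq = 1.331 M

Q₀ = 710.6 vs Keq = 0.185 ⇒ Q>K, reverse
Step 1:
                   B          M          G          C
  I          0.01885    0.01769      6.926      1.484
  C           0.3052     0.1526     0.4578    -0.1526
  E            0.324     0.1703      7.384      1.331
  solve Keq expr → x = -0.1526; check Q = 0.185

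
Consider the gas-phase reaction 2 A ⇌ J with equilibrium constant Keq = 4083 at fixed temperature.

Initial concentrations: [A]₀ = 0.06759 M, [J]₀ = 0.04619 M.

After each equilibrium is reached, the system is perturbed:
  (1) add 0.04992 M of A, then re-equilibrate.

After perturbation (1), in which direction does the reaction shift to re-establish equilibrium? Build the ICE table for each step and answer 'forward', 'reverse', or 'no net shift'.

Q₀ = 10.11 vs Keq = 4083 ⇒ Q<K, forward
Step 1:
                  A         J
  I         0.06759   0.04619
  C        -0.06322   0.03161
  E        0.004365    0.0778
  solve Keq expr → x = 0.03161; check Q = 4083
Then add 0.04992 M of A.
Step 2:
                  A         J
  I         0.05429    0.0778
  C        -0.04928   0.02464
  E        0.005009    0.1024
  solve Keq expr → x = 0.02464; check Q = 4083

Direction: forward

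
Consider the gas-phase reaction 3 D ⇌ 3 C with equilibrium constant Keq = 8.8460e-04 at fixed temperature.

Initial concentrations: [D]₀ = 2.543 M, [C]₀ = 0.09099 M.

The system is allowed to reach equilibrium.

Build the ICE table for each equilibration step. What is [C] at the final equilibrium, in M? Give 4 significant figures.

[C]_eq = 0.2307 M

Q₀ = 4.5808e-05 vs Keq = 8.8460e-04 ⇒ Q<K, forward
Step 1:
                  D         C
  I           2.543   0.09099
  C         -0.1397    0.1397
  E           2.403    0.2307
  solve Keq expr → x = 0.04657; check Q = 8.8460e-04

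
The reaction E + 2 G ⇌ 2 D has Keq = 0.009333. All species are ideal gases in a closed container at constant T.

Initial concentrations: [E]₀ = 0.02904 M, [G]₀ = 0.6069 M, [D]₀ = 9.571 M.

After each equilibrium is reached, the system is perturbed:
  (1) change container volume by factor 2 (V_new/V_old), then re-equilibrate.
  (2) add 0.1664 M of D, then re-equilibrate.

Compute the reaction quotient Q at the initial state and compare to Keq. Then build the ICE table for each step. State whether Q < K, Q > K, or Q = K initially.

Q₀ = 8564; Q > K (proceeds reverse)

Q₀ = 8564 vs Keq = 0.009333 ⇒ Q>K, reverse
Step 1:
                   E          G          D
  I          0.02904     0.6069      9.571
  C            3.962      7.924     -7.924
  E            3.991      8.531      1.647
  solve Keq expr → x = -3.962; check Q = 0.009333
Then change container volume by factor 2 (V_new/V_old).
Step 2:
                   E          G          D
  I            1.996      4.266     0.8233
  C          0.09949      0.199     -0.199
  E            2.095      4.465     0.6243
  solve Keq expr → x = -0.09949; check Q = 0.009333
Then add 0.1664 M of D.
Step 3:
                   E          G          D
  I            2.095      4.465     0.7907
  C          0.06842     0.1368    -0.1368
  E            2.164      4.601     0.6539
  solve Keq expr → x = -0.06842; check Q = 0.009333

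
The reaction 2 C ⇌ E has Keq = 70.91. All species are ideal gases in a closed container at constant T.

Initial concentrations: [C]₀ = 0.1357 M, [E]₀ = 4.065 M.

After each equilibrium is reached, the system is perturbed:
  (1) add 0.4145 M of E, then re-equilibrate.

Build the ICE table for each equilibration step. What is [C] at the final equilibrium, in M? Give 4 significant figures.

Q₀ = 220.8 vs Keq = 70.91 ⇒ Q>K, reverse
Step 1:
                  C         E
  I          0.1357     4.065
  C          0.1022  -0.05111
  E          0.2379     4.014
  solve Keq expr → x = -0.05111; check Q = 70.91
Then add 0.4145 M of E.
Step 2:
                  C         E
  I          0.2379     4.428
  C         0.01182 -0.005908
  E          0.2497     4.422
  solve Keq expr → x = -0.005908; check Q = 70.91

[C]_eq = 0.2497 M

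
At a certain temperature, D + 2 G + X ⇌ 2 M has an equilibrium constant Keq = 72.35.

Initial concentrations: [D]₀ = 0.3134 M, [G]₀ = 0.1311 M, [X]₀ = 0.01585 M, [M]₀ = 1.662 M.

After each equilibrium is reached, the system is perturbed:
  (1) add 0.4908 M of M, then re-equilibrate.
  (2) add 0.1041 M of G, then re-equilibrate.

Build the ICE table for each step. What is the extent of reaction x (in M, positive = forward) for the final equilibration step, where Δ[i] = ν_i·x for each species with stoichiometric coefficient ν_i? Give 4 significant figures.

Q₀ = 3.2354e+04 vs Keq = 72.35 ⇒ Q>K, reverse
Step 1:
                   D          G          X          M
  init        0.3134     0.1311    0.01585      1.662
  Δ           0.1803     0.3606     0.1803    -0.3606
  eq          0.4937     0.4917     0.1961      1.301
  solve Keq expr → x = -0.1803; check Q = 72.35
Then add 0.4908 M of M.
Step 2:
                   D          G          X          M
  init        0.4937     0.4917     0.1961      1.792
  Δ          0.03894    0.07789    0.03894   -0.07789
  eq          0.5326     0.5696     0.2351      1.714
  solve Keq expr → x = -0.03894; check Q = 72.35
Then add 0.1041 M of G.
Step 3:
                   D          G          X          M
  init        0.5326     0.6737     0.2351      1.714
  Δ         -0.02262   -0.04524   -0.02262    0.04524
  eq            0.51     0.6284     0.2125       1.76
  solve Keq expr → x = 0.02262; check Q = 72.35

x = 0.02262 M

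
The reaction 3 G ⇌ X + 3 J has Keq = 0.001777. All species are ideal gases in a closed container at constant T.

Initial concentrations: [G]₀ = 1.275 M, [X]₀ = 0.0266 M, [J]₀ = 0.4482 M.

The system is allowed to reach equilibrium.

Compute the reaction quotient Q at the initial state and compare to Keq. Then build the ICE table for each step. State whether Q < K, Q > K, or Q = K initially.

Q₀ = 0.001155 vs Keq = 0.001777 ⇒ Q<K, forward
Step 1:
                  G         X         J
  Initial     1.275    0.0266    0.4482
  Change   -0.02151  0.007171   0.02151
  Equil       1.253   0.03377    0.4697
  solve Keq expr → x = 0.007171; check Q = 0.001777

Q₀ = 0.001155; Q < K (proceeds forward)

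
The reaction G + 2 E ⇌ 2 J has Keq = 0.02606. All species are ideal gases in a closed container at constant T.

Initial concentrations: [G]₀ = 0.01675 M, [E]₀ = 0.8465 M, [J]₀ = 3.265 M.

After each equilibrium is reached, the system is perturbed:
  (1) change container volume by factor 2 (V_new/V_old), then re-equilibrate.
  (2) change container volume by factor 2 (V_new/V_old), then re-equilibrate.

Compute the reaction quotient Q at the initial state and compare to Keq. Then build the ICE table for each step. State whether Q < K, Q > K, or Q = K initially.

Q₀ = 888.2 vs Keq = 0.02606 ⇒ Q>K, reverse
Step 1:
                    G           E           J
  I           0.01675      0.8465       3.265
  C              1.31        2.62       -2.62
  E             1.327       3.467      0.6447
  solve Keq expr → x = -1.31; check Q = 0.02606
Then change container volume by factor 2 (V_new/V_old).
Step 2:
                    G           E           J
  I            0.6635       1.733      0.3223
  C           0.03869     0.07739    -0.07739
  E            0.7022       1.811      0.2449
  solve Keq expr → x = -0.03869; check Q = 0.02606
Then change container volume by factor 2 (V_new/V_old).
Step 3:
                    G           E           J
  I            0.3511      0.9054      0.1225
  C           0.01548     0.03096    -0.03096
  E            0.3666      0.9364     0.09152
  solve Keq expr → x = -0.01548; check Q = 0.02606

Q₀ = 888.2; Q > K (proceeds reverse)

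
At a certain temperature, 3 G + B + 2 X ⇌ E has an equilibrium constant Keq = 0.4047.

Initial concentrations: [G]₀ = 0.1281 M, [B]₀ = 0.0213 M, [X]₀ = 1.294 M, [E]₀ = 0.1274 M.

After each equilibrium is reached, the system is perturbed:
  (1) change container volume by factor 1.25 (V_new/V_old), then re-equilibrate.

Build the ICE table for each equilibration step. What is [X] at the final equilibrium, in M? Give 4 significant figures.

[X]_eq = 1.23 M

Q₀ = 1699 vs Keq = 0.4047 ⇒ Q>K, reverse
Step 1:
                   G          B          X          E
  Initial     0.1281     0.0213      1.294     0.1274
  Change      0.3425     0.1142     0.2283    -0.1142
  Equil       0.4706     0.1355      1.522    0.01324
  solve Keq expr → x = -0.1142; check Q = 0.4047
Then change container volume by factor 1.25 (V_new/V_old).
Step 2:
                   G          B          X          E
  Initial     0.3765     0.1084      1.218    0.01059
  Change     0.01877   0.006256    0.01251  -0.006256
  Equil       0.3952     0.1146       1.23   0.004336
  solve Keq expr → x = -0.006256; check Q = 0.4047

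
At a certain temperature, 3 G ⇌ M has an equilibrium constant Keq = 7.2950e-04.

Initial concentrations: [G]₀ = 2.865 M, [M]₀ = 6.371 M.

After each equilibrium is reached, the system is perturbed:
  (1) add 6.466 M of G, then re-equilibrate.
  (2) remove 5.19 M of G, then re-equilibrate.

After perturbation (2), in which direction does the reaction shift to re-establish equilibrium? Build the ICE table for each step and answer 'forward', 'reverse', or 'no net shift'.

Q₀ = 0.2709 vs Keq = 7.2950e-04 ⇒ Q>K, reverse
Step 1:
                   G          M
  init         2.865      6.371
  Δ            11.97      -3.99
  eq           14.83      2.381
  solve Keq expr → x = -3.99; check Q = 7.2950e-04
Then add 6.466 M of G.
Step 2:
                   G          M
  init          21.3      2.381
  Δ           -4.064      1.355
  eq           17.24      3.736
  solve Keq expr → x = 1.355; check Q = 7.2950e-04
Then remove 5.19 M of G.
Step 3:
                   G          M
  init         12.05      3.736
  Δ            3.299       -1.1
  eq           15.35      2.636
  solve Keq expr → x = -1.1; check Q = 7.2950e-04

Direction: reverse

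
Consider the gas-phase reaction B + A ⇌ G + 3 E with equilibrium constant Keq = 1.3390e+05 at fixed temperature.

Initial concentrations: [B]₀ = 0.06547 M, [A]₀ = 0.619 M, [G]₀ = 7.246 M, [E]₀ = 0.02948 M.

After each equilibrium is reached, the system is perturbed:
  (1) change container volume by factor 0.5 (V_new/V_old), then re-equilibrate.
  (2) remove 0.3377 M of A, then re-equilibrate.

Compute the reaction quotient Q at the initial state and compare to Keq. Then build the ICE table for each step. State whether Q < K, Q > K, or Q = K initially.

Q₀ = 0.004581 vs Keq = 1.3390e+05 ⇒ Q<K, forward
Step 1:
                   B          A          G          E
  Initial    0.06547      0.619      7.246    0.02948
  Change    -0.06547   -0.06547    0.06547     0.1964
  Equil   1.1370e-06     0.5535      7.311     0.2259
  solve Keq expr → x = 0.06547; check Q = 1.3390e+05
Then change container volume by factor 0.5 (V_new/V_old).
Step 2:
                   B          A          G          E
  Initial 2.2740e-06      1.107      14.62     0.4518
  Change  6.8206e-06 6.8206e-06 -6.8206e-06 -2.0462e-05
  Equil   9.0946e-06      1.107      14.62     0.4518
  solve Keq expr → x = -6.8206e-06; check Q = 1.3390e+05
Then remove 0.3377 M of A.
Step 3:
                   B          A          G          E
  Initial 9.0946e-06     0.7694      14.62     0.4518
  Change  3.9908e-06 3.9908e-06 -3.9908e-06 -1.1972e-05
  Equil   1.3085e-05     0.7694      14.62     0.4517
  solve Keq expr → x = -3.9908e-06; check Q = 1.3390e+05

Q₀ = 0.004581; Q < K (proceeds forward)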